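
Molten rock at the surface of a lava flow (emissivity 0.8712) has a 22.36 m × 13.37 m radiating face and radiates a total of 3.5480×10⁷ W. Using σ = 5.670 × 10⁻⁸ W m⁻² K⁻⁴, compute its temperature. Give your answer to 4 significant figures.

Area A = 22.36 × 13.37 = 298.953 m².
P = εσAT⁴ ⇒ T = (P/(εσA))^(1/4) = (3.5480×10⁷/(0.8712×5.670×10⁻⁸×298.953))^(1/4) = 1245 K.

T ≈ 1245 K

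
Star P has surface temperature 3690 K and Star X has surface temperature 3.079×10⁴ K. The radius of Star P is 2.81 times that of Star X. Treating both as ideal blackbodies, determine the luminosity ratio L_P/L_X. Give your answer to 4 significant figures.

L ∝ R²T⁴, so L_P/L_X = (R_P/R_X)²(T_P/T_X)⁴ = (2.81)² × (3690/3.079×10⁴)⁴ = 7.8961 × 2.06285×10⁻⁴ = 1.629×10⁻³.

L_P/L_X ≈ 1.629×10⁻³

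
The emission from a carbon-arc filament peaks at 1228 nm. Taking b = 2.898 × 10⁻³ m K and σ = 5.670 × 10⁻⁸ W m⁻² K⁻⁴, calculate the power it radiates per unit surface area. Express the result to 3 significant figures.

I ≈ 1.76×10⁶ W/m²

Wien's law: T = b/λ_max = 2.898×10⁻³/1.228×10⁻⁶ = 2359.93 K.
Then I = σT⁴ = 5.670×10⁻⁸×(2359.93)⁴ = 1.76×10⁶ W/m².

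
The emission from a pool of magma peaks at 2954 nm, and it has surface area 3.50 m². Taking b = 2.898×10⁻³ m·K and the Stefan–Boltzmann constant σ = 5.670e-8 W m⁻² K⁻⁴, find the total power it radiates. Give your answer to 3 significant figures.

Wien's law: T = b/λ_max = 2.898×10⁻³/2.954×10⁻⁶ = 981.043 K.
Area A = 3.50 m².
Then P = σAT⁴ = 5.670×10⁻⁸×3.50×(981.043)⁴ = 1.84×10⁵ W.

P ≈ 1.84×10⁵ W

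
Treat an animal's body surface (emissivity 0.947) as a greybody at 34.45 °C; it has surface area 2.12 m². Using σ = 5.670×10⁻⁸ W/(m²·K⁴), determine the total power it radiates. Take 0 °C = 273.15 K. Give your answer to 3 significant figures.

T = 34.45 °C + 273.15 = 307.60 K.
Area A = 2.12 m².
P = εσAT⁴ = 0.947 × 5.670×10⁻⁸ × 2.12 × (307.60)⁴ = 1.02×10³ W.

P ≈ 1.02×10³ W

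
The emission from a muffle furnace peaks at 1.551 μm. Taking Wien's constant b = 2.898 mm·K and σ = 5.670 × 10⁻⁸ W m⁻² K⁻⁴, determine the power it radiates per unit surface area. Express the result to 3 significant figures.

I ≈ 6.91×10⁵ W/m²

Wien's law: T = b/λ_max = 2.898×10⁻³/1.551×10⁻⁶ = 1868.47 K.
Then I = σT⁴ = 5.670×10⁻⁸×(1868.47)⁴ = 6.91×10⁵ W/m².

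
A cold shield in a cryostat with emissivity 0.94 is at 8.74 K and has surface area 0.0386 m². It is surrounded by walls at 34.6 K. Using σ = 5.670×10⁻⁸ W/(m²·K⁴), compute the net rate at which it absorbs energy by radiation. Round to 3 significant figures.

Area A = 0.0386 m².
Net radiated power P_net = εσA(T⁴ − T₀⁴) = 0.94×5.670×10⁻⁸×0.0386×(8.74⁴ − 34.6⁴).
T⁴ − T₀⁴ = 5835.07 − 1.43319×10⁶ = -1.42735×10⁶ K⁴, so P_net = -2.94×10⁻³ W — negative, meaning a net gain of 2.94×10⁻³ W.

Net gain ≈ 2.94×10⁻³ W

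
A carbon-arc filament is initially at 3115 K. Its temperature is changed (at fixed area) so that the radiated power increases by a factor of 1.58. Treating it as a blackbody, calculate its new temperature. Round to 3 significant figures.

P ∝ T⁴, so T₂/T₁ = (P₂/P₁)^(1/4) = (1.58)^(1/4) = 1.12115.
T₂ = 3115 × 1.12115 = 3.49×10³ K.

T₂ ≈ 3.49×10³ K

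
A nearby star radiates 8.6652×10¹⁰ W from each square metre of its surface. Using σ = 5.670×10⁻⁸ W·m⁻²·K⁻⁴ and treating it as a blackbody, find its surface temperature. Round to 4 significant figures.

T ≈ 3.516×10⁴ K

I = σT⁴, so T = (I/σ)^(1/4) = (8.6652×10¹⁰/(5.670×10⁻⁸))^(1/4) = 3.516×10⁴ K.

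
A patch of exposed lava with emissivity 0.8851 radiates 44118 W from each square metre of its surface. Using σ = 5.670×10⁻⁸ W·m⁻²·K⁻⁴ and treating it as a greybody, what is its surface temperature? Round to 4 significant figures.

T ≈ 968.3 K

I = εσT⁴, so T = (I/εσ)^(1/4) = (44118/(0.8851×5.670×10⁻⁸))^(1/4) = 968.3 K.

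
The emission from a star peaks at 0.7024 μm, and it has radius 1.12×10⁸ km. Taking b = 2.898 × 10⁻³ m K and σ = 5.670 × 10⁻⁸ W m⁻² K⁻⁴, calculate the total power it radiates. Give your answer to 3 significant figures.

P ≈ 2.59×10³⁰ W

Wien's law: T = b/λ_max = 2.898×10⁻³/7.024×10⁻⁷ = 4125.85 K.
Surface area A = 4πR² = 4π(1.12×10¹¹ m)² = 1.57633×10²³ m².
Then P = σAT⁴ = 5.670×10⁻⁸×1.57633×10²³×(4125.85)⁴ = 2.59×10³⁰ W.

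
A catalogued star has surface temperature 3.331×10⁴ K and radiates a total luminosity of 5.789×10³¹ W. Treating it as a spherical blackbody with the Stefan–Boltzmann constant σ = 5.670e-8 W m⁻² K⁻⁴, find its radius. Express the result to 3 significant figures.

R ≈ 8.12×10⁹ m

L = 4πR²σT⁴ ⇒ R = √(L/(4πσT⁴)).
σT⁴ = 6.98042×10¹⁰ W/m², so R = √(5.789×10³¹/(4π×6.98042×10¹⁰)) = 8.12×10⁹ m.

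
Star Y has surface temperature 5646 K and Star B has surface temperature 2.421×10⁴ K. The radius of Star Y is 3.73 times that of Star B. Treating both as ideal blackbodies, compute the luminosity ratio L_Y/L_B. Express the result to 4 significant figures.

L ∝ R²T⁴, so L_Y/L_B = (R_Y/R_B)²(T_Y/T_B)⁴ = (3.73)² × (5646/2.421×10⁴)⁴ = 13.9129 × 2.95791×10⁻³ = 0.04115.

L_Y/L_B ≈ 0.04115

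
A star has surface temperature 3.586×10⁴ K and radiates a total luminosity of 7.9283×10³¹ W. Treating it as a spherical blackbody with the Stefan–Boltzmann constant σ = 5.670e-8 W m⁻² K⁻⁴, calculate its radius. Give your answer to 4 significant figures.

L = 4πR²σT⁴ ⇒ R = √(L/(4πσT⁴)).
σT⁴ = 9.37614×10¹⁰ W/m², so R = √(7.9283×10³¹/(4π×9.37614×10¹⁰)) = 8.203×10⁹ m.

R ≈ 8.203×10⁹ m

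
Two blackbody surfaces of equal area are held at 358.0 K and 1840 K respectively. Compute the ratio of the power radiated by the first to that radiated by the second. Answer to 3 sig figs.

With equal areas, P₁/P₂ = (T₁/T₂)⁴ = (358.0/1840)⁴ = 1.43×10⁻³.

P₁/P₂ ≈ 1.43×10⁻³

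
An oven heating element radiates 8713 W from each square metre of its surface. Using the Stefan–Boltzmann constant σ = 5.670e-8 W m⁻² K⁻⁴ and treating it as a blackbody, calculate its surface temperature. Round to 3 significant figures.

I = σT⁴, so T = (I/σ)^(1/4) = (8713/(5.670×10⁻⁸))^(1/4) = 626 K.

T ≈ 626 K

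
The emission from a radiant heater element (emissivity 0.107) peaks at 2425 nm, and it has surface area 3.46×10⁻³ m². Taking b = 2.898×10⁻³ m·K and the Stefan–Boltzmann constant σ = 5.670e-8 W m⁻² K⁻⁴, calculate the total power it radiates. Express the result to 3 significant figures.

P ≈ 42.8 W

Wien's law: T = b/λ_max = 2.898×10⁻³/2.425×10⁻⁶ = 1195.05 K.
Area A = 3.46×10⁻³ m².
Then P = εσAT⁴ = 0.107×5.670×10⁻⁸×3.46×10⁻³×(1195.05)⁴ = 42.8 W.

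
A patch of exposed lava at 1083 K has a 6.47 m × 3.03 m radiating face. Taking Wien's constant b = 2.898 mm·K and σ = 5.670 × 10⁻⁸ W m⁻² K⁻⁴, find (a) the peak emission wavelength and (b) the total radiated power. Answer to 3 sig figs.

λ_max ≈ 2.68 μm; P ≈ 1.53×10⁶ W

(a) λ_max = b/T = 2.898×10⁻³/1083 = 2.676×10⁻⁶ m = 2.68 μm.
Area A = 6.47 × 3.03 = 19.6041 m².
(b) P = σAT⁴ = 5.670×10⁻⁸×19.6041×(1083)⁴ = 1.53×10⁶ W.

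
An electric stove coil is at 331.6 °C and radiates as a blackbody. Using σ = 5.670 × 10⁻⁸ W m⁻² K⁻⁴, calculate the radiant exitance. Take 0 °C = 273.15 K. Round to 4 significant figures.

I ≈ 7584 W/m²

T = 331.6 °C + 273.15 = 604.75 K.
Stefan–Boltzmann: I = σT⁴ = 5.670×10⁻⁸ × (604.75)⁴ = 7584 W/m².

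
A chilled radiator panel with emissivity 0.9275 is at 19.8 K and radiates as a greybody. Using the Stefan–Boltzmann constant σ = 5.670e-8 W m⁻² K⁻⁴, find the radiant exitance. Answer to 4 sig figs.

Stefan–Boltzmann: I = εσT⁴ = 0.9275 × 5.670×10⁻⁸ × (19.8)⁴ = 8.083×10⁻³ W/m².

I ≈ 8.083×10⁻³ W/m²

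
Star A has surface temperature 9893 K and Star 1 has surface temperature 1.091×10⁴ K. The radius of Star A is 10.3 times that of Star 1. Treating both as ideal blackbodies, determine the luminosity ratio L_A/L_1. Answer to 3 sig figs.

L ∝ R²T⁴, so L_A/L_1 = (R_A/R_1)²(T_A/T_1)⁴ = (10.3)² × (9893/1.091×10⁴)⁴ = 106.09 × 0.676103 = 71.7.

L_A/L_1 ≈ 71.7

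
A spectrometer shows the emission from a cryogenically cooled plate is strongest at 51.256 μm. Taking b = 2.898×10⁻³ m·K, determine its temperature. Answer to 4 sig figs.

Wien's law gives T = b/λ_max = (2.898×10⁻³ m·K)/(5.1256×10⁻⁵ m) = 56.54 K.

T ≈ 56.54 K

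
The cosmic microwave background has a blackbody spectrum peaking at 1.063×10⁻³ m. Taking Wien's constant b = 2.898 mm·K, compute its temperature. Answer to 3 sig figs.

T ≈ 2.73 K

Wien's law gives T = b/λ_max = (2.898×10⁻³ m·K)/(1.063×10⁻³ m) = 2.73 K.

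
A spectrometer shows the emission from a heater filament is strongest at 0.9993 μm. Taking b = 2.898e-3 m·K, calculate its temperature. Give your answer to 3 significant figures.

T ≈ 2.90×10³ K

Wien's law gives T = b/λ_max = (2.898×10⁻³ m·K)/(9.993×10⁻⁷ m) = 2.90×10³ K.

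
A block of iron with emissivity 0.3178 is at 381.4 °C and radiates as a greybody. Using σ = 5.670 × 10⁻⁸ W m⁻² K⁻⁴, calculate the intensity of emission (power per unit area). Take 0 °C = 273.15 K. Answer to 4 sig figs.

T = 381.4 °C + 273.15 = 654.55 K.
Stefan–Boltzmann: I = εσT⁴ = 0.3178 × 5.670×10⁻⁸ × (654.55)⁴ = 3308 W/m².

I ≈ 3308 W/m²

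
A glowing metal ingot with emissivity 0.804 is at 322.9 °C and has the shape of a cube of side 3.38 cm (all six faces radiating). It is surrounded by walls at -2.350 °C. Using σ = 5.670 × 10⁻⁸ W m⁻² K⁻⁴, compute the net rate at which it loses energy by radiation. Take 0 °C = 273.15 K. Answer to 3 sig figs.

T = 322.9 °C + 273.15 = 596.05 K.
Surroundings: T = -2.350 °C + 273.15 = 270.800 K.
Area A = 6s² = 6×(0.0338 m)² = 6.85464×10⁻³ m².
Net radiated power P_net = εσA(T⁴ − T₀⁴) = 0.804×5.670×10⁻⁸×6.85464×10⁻³×(596.05⁴ − 270.800⁴).
T⁴ − T₀⁴ = 1.26221×10¹¹ − 5.37768×10⁹ = 1.20843×10¹¹ K⁴, so P_net = 37.8 W.

Net loss ≈ 37.8 W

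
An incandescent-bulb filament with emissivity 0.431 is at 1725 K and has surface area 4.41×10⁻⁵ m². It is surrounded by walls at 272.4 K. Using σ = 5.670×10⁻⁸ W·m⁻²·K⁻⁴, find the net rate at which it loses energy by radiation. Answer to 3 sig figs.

Area A = 4.41×10⁻⁵ m².
Net radiated power P_net = εσA(T⁴ − T₀⁴) = 0.431×5.670×10⁻⁸×4.41×10⁻⁵×(1725⁴ − 272.4⁴).
T⁴ − T₀⁴ = 8.85434×10¹² − 5.50590×10⁹ = 8.84883×10¹² K⁴, so P_net = 9.54 W.

Net loss ≈ 9.54 W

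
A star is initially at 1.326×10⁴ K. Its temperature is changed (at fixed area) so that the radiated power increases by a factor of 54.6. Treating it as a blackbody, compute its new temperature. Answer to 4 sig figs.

P ∝ T⁴, so T₂/T₁ = (P₂/P₁)^(1/4) = (54.6)^(1/4) = 2.71830.
T₂ = 1.326×10⁴ × 2.71830 = 3.604×10⁴ K.

T₂ ≈ 3.604×10⁴ K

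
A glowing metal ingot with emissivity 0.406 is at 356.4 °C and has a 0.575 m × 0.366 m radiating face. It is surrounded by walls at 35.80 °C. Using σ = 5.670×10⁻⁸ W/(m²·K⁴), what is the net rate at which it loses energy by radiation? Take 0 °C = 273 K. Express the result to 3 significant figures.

T = 356.4 °C + 273 = 629.4 K.
Surroundings: T = 35.80 °C + 273 = 308.80 K.
Area A = 0.575 × 0.366 = 0.21045 m².
Net radiated power P_net = εσA(T⁴ − T₀⁴) = 0.406×5.670×10⁻⁸×0.21045×(629.4⁴ − 308.80⁴).
T⁴ − T₀⁴ = 1.56930×10¹¹ − 9.09304×10⁹ = 1.47837×10¹¹ K⁴, so P_net = 716 W.

Net loss ≈ 716 W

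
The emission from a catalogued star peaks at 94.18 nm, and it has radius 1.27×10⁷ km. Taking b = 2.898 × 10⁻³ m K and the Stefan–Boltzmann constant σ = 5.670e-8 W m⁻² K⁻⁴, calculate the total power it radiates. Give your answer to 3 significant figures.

Wien's law: T = b/λ_max = 2.898×10⁻³/9.418×10⁻⁸ = 30770.9 K.
Surface area A = 4πR² = 4π(1.27×10¹⁰ m)² = 2.02683×10²¹ m².
Then P = σAT⁴ = 5.670×10⁻⁸×2.02683×10²¹×(30770.9)⁴ = 1.03×10³² W.

P ≈ 1.03×10³² W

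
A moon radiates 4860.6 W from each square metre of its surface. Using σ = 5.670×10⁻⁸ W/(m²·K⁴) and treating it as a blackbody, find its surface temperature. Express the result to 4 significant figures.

T ≈ 541.1 K

I = σT⁴, so T = (I/σ)^(1/4) = (4860.6/(5.670×10⁻⁸))^(1/4) = 541.1 K.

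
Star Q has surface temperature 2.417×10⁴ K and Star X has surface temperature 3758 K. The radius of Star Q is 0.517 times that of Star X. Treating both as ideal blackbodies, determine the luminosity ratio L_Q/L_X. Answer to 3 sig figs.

L_Q/L_X ≈ 457

L ∝ R²T⁴, so L_Q/L_X = (R_Q/R_X)²(T_Q/T_X)⁴ = (0.517)² × (2.417×10⁴/3758)⁴ = 0.267289 × 1711.12 = 457.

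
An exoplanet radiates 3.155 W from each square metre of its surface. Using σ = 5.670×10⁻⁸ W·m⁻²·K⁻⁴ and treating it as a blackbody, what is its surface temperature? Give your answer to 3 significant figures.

T ≈ 86.4 K

I = σT⁴, so T = (I/σ)^(1/4) = (3.155/(5.670×10⁻⁸))^(1/4) = 86.4 K.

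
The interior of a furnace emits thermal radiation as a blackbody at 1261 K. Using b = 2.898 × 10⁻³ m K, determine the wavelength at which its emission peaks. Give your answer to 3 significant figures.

λ_max ≈ 2.30 μm

Wien's displacement law: λ_max = b/T = (2.898×10⁻³ m·K)/(1261 K) = 2.298×10⁻⁶ m.
That is 2.30 μm, in the infrared range.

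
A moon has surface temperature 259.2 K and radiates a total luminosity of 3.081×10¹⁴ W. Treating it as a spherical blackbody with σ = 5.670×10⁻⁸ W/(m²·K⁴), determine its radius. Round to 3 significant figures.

R ≈ 3.10×10⁵ m

L = 4πR²σT⁴ ⇒ R = √(L/(4πσT⁴)).
σT⁴ = 255.931 W/m², so R = √(3.081×10¹⁴/(4π×255.931)) = 3.10×10⁵ m.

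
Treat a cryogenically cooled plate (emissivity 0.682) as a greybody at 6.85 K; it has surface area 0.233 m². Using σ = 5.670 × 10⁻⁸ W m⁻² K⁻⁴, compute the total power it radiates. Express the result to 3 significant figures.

P ≈ 1.98×10⁻⁵ W

Area A = 0.233 m².
P = εσAT⁴ = 0.682 × 5.670×10⁻⁸ × 0.233 × (6.85)⁴ = 1.98×10⁻⁵ W.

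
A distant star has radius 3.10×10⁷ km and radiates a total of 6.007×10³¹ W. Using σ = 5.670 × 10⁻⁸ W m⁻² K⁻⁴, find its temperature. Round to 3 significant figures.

Surface area A = 4πR² = 4π(3.10×10¹⁰ m)² = 1.20763×10²² m².
P = σAT⁴ ⇒ T = (P/(σA))^(1/4) = (6.007×10³¹/(5.670×10⁻⁸×1.20763×10²²))^(1/4) = 1.72×10⁴ K.

T ≈ 1.72×10⁴ K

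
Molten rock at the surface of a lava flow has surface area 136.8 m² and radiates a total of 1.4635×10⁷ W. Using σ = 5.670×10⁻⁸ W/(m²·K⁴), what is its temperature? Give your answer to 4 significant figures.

Area A = 136.8 m².
P = σAT⁴ ⇒ T = (P/(σA))^(1/4) = (1.4635×10⁷/(5.670×10⁻⁸×136.8))^(1/4) = 1172 K.

T ≈ 1172 K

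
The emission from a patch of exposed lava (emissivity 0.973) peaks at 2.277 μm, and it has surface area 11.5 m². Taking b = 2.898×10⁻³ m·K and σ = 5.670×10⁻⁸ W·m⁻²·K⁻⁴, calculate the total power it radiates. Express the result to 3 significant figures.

Wien's law: T = b/λ_max = 2.898×10⁻³/2.277×10⁻⁶ = 1272.73 K.
Area A = 11.5 m².
Then P = εσAT⁴ = 0.973×5.670×10⁻⁸×11.5×(1272.73)⁴ = 1.66×10⁶ W.

P ≈ 1.66×10⁶ W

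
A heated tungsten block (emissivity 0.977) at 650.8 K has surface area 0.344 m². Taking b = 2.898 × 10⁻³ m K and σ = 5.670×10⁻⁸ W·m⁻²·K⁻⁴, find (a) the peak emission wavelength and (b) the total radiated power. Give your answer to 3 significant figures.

λ_max ≈ 4.45 μm; P ≈ 3.42×10³ W

(a) λ_max = b/T = 2.898×10⁻³/650.8 = 4.453×10⁻⁶ m = 4.45 μm.
Area A = 0.344 m².
(b) P = εσAT⁴ = 0.977×5.670×10⁻⁸×0.344×(650.8)⁴ = 3.42×10³ W.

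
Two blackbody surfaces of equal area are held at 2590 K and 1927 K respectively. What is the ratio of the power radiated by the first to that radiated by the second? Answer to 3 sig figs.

With equal areas, P₁/P₂ = (T₁/T₂)⁴ = (2590/1927)⁴ = 3.26.

P₁/P₂ ≈ 3.26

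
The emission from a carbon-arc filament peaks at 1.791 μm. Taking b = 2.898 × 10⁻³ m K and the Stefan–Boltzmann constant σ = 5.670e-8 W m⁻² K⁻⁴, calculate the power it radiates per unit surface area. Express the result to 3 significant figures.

I ≈ 3.89×10⁵ W/m²

Wien's law: T = b/λ_max = 2.898×10⁻³/1.791×10⁻⁶ = 1618.09 K.
Then I = σT⁴ = 5.670×10⁻⁸×(1618.09)⁴ = 3.89×10⁵ W/m².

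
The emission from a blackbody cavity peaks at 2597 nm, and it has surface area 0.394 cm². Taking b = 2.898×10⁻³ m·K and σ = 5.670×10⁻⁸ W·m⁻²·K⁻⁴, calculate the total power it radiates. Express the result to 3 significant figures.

P ≈ 3.46 W

Wien's law: T = b/λ_max = 2.898×10⁻³/2.597×10⁻⁶ = 1115.90 K.
Area A = 0.394 cm² = 3.94×10⁻⁵ m².
Then P = σAT⁴ = 5.670×10⁻⁸×3.94×10⁻⁵×(1115.90)⁴ = 3.46 W.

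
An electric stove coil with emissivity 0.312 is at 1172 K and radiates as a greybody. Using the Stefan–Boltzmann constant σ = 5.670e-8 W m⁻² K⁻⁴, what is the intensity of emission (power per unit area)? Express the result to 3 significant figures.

Stefan–Boltzmann: I = εσT⁴ = 0.312 × 5.670×10⁻⁸ × (1172)⁴ = 3.34×10⁴ W/m².

I ≈ 3.34×10⁴ W/m²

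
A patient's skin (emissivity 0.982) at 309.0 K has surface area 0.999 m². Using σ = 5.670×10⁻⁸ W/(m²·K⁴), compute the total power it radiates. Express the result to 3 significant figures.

Area A = 0.999 m².
P = εσAT⁴ = 0.982 × 5.670×10⁻⁸ × 0.999 × (309.0)⁴ = 507 W.

P ≈ 507 W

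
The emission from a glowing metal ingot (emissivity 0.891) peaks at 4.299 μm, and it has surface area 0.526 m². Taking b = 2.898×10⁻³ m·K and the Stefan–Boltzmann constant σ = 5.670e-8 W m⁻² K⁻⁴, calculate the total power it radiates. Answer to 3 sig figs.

P ≈ 5.49×10³ W

Wien's law: T = b/λ_max = 2.898×10⁻³/4.299×10⁻⁶ = 674.110 K.
Area A = 0.526 m².
Then P = εσAT⁴ = 0.891×5.670×10⁻⁸×0.526×(674.110)⁴ = 5.49×10³ W.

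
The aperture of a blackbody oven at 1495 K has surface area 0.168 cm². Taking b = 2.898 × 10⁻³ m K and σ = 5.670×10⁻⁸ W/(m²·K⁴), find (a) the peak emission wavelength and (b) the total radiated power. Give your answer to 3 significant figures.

(a) λ_max = b/T = 2.898×10⁻³/1495 = 1.938×10⁻⁶ m = 1.94 μm.
Area A = 0.168 cm² = 1.68×10⁻⁵ m².
(b) P = σAT⁴ = 5.670×10⁻⁸×1.68×10⁻⁵×(1495)⁴ = 4.76 W.

λ_max ≈ 1.94 μm; P ≈ 4.76 W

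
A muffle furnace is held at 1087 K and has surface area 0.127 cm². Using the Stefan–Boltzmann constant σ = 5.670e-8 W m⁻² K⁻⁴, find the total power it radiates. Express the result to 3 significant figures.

Area A = 0.127 cm² = 1.27×10⁻⁵ m².
P = σAT⁴ = 5.670×10⁻⁸ × 1.27×10⁻⁵ × (1087)⁴ = 1.01 W.

P ≈ 1.01 W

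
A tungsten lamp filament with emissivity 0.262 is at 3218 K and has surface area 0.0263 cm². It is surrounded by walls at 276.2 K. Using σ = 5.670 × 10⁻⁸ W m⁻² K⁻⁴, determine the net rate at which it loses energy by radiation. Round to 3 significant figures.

Net loss ≈ 4.19 W

Area A = 0.0263 cm² = 2.63×10⁻⁶ m².
Net radiated power P_net = εσA(T⁴ − T₀⁴) = 0.262×5.670×10⁻⁸×2.63×10⁻⁶×(3218⁴ − 276.2⁴).
T⁴ − T₀⁴ = 1.07237×10¹⁴ − 5.81962×10⁹ = 1.07231×10¹⁴ K⁴, so P_net = 4.19 W.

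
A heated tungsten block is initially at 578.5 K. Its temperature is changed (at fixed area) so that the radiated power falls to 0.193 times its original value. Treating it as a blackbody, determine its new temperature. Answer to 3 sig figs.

T₂ ≈ 383 K

P ∝ T⁴, so T₂/T₁ = (P₂/P₁)^(1/4) = (0.193)^(1/4) = 0.662810.
T₂ = 578.5 × 0.662810 = 383 K.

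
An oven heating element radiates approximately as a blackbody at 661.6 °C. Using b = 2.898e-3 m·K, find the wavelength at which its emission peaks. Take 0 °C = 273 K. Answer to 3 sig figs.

λ_max ≈ 3.10 μm

T = 661.6 °C + 273 = 934.6 K.
Wien's displacement law: λ_max = b/T = (2.898×10⁻³ m·K)/(934.6 K) = 3.101×10⁻⁶ m.
That is 3.10 μm, in the infrared range.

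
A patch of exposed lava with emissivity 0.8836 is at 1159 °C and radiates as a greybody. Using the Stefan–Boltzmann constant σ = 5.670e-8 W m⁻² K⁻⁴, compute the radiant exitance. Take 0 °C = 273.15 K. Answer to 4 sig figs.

I ≈ 2.108×10⁵ W/m²

T = 1159 °C + 273.15 = 1432.15 K.
Stefan–Boltzmann: I = εσT⁴ = 0.8836 × 5.670×10⁻⁸ × (1432.15)⁴ = 2.108×10⁵ W/m².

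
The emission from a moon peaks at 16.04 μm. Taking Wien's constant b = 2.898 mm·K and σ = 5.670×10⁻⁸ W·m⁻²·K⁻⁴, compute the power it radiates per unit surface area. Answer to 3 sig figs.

I ≈ 60.4 W/m²

Wien's law: T = b/λ_max = 2.898×10⁻³/1.604×10⁻⁵ = 180.673 K.
Then I = σT⁴ = 5.670×10⁻⁸×(180.673)⁴ = 60.4 W/m².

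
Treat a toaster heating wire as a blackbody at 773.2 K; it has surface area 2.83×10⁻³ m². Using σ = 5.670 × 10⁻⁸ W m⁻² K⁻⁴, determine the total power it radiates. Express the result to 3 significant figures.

Area A = 2.83×10⁻³ m².
P = σAT⁴ = 5.670×10⁻⁸ × 2.83×10⁻³ × (773.2)⁴ = 57.4 W.

P ≈ 57.4 W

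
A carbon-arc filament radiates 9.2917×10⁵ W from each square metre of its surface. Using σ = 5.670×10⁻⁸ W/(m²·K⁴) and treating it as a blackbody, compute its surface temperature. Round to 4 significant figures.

I = σT⁴, so T = (I/σ)^(1/4) = (9.2917×10⁵/(5.670×10⁻⁸))^(1/4) = 2012 K.

T ≈ 2012 K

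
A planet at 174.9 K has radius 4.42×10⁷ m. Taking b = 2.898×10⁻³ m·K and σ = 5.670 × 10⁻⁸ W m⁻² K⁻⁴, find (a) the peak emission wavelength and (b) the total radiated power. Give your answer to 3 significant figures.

(a) λ_max = b/T = 2.898×10⁻³/174.9 = 1.657×10⁻⁵ m = 16.6 μm.
Surface area A = 4πR² = 4π(4.42×10⁷ m)² = 2.45502×10¹⁶ m².
(b) P = σAT⁴ = 5.670×10⁻⁸×2.45502×10¹⁶×(174.9)⁴ = 1.30×10¹⁸ W.

λ_max ≈ 16.6 μm; P ≈ 1.30×10¹⁸ W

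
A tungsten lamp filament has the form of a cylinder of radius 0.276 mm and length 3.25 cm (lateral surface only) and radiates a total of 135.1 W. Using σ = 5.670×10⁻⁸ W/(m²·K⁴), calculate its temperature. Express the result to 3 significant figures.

Lateral area A = 2πrL = 2π×2.76×10⁻⁴×0.0325 = 5.63602×10⁻⁵ m².
P = σAT⁴ ⇒ T = (P/(σA))^(1/4) = (135.1/(5.670×10⁻⁸×5.63602×10⁻⁵))^(1/4) = 2.55×10³ K.

T ≈ 2.55×10³ K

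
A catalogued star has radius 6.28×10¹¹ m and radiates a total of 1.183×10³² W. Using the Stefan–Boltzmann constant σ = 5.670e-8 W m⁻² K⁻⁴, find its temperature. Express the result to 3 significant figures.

Surface area A = 4πR² = 4π(6.28×10¹¹ m)² = 4.95598×10²⁴ m².
P = σAT⁴ ⇒ T = (P/(σA))^(1/4) = (1.183×10³²/(5.670×10⁻⁸×4.95598×10²⁴))^(1/4) = 4.53×10³ K.

T ≈ 4.53×10³ K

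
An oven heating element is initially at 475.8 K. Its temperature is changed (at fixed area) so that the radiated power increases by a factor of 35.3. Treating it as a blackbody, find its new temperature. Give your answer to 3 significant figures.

T₂ ≈ 1.16×10³ K

P ∝ T⁴, so T₂/T₁ = (P₂/P₁)^(1/4) = (35.3)^(1/4) = 2.43749.
T₂ = 475.8 × 2.43749 = 1.16×10³ K.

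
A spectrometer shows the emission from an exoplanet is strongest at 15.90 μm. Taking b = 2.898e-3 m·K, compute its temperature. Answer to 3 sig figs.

Wien's law gives T = b/λ_max = (2.898×10⁻³ m·K)/(1.590×10⁻⁵ m) = 182 K.

T ≈ 182 K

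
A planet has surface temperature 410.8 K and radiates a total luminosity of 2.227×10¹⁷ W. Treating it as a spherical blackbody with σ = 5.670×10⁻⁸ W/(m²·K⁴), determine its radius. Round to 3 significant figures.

R ≈ 3.31×10⁶ m

L = 4πR²σT⁴ ⇒ R = √(L/(4πσT⁴)).
σT⁴ = 1614.75 W/m², so R = √(2.227×10¹⁷/(4π×1614.75)) = 3.31×10⁶ m.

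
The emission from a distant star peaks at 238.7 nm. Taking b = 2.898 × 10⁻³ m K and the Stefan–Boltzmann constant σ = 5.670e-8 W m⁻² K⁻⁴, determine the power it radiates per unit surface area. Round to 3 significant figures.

I ≈ 1.23×10⁹ W/m²

Wien's law: T = b/λ_max = 2.898×10⁻³/2.387×10⁻⁷ = 12140.8 K.
Then I = σT⁴ = 5.670×10⁻⁸×(12140.8)⁴ = 1.23×10⁹ W/m².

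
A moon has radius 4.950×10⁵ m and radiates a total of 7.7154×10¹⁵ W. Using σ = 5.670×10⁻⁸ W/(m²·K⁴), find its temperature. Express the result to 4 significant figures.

T ≈ 458.5 K

Surface area A = 4πR² = 4π(4.950×10⁵ m)² = 3.07907×10¹² m².
P = σAT⁴ ⇒ T = (P/(σA))^(1/4) = (7.7154×10¹⁵/(5.670×10⁻⁸×3.07907×10¹²))^(1/4) = 458.5 K.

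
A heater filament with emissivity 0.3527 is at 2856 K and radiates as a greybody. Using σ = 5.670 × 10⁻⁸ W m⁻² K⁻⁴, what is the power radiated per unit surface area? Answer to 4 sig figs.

Stefan–Boltzmann: I = εσT⁴ = 0.3527 × 5.670×10⁻⁸ × (2856)⁴ = 1.331×10⁶ W/m².

I ≈ 1.331×10⁶ W/m²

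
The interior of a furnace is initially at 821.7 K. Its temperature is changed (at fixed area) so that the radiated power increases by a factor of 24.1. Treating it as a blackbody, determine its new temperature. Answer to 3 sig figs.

P ∝ T⁴, so T₂/T₁ = (P₂/P₁)^(1/4) = (24.1)^(1/4) = 2.21567.
T₂ = 821.7 × 2.21567 = 1.82×10³ K.

T₂ ≈ 1.82×10³ K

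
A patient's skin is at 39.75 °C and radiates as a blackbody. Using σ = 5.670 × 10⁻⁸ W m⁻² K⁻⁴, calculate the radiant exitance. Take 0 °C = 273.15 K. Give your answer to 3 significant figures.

I ≈ 544 W/m²

T = 39.75 °C + 273.15 = 312.90 K.
Stefan–Boltzmann: I = σT⁴ = 5.670×10⁻⁸ × (312.90)⁴ = 544 W/m².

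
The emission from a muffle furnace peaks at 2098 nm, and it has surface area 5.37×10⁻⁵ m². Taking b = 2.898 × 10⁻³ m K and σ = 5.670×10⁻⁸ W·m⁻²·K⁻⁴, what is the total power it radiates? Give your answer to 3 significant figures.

Wien's law: T = b/λ_max = 2.898×10⁻³/2.098×10⁻⁶ = 1381.32 K.
Area A = 5.37×10⁻⁵ m².
Then P = σAT⁴ = 5.670×10⁻⁸×5.37×10⁻⁵×(1381.32)⁴ = 11.1 W.

P ≈ 11.1 W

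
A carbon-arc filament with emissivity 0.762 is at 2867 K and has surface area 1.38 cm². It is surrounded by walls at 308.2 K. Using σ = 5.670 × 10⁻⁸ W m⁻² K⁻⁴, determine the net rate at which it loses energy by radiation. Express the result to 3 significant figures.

Area A = 1.38 cm² = 1.38×10⁻⁴ m².
Net radiated power P_net = εσA(T⁴ − T₀⁴) = 0.762×5.670×10⁻⁸×1.38×10⁻⁴×(2867⁴ − 308.2⁴).
T⁴ − T₀⁴ = 6.75633×10¹³ − 9.02258×10⁹ = 6.75543×10¹³ K⁴, so P_net = 403 W.

Net loss ≈ 403 W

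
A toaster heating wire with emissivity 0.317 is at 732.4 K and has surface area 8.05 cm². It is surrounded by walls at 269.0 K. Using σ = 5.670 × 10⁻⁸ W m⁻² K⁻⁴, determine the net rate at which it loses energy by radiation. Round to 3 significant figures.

Net loss ≈ 4.09 W

Area A = 8.05 cm² = 8.05×10⁻⁴ m².
Net radiated power P_net = εσA(T⁴ − T₀⁴) = 0.317×5.670×10⁻⁸×8.05×10⁻⁴×(732.4⁴ − 269.0⁴).
T⁴ − T₀⁴ = 2.87735×10¹¹ − 5.23611×10⁹ = 2.82499×10¹¹ K⁴, so P_net = 4.09 W.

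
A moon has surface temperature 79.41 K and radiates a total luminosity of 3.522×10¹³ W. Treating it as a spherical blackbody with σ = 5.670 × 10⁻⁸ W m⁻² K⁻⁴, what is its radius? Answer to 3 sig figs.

L = 4πR²σT⁴ ⇒ R = √(L/(4πσT⁴)).
σT⁴ = 2.25467 W/m², so R = √(3.522×10¹³/(4π×2.25467)) = 1.11×10⁶ m.

R ≈ 1.11×10⁶ m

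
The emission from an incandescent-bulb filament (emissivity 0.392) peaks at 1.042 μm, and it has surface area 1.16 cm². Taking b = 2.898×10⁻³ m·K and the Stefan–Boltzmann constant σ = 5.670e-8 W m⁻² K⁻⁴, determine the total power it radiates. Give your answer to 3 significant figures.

P ≈ 154 W

Wien's law: T = b/λ_max = 2.898×10⁻³/1.042×10⁻⁶ = 2781.19 K.
Area A = 1.16 cm² = 1.16×10⁻⁴ m².
Then P = εσAT⁴ = 0.392×5.670×10⁻⁸×1.16×10⁻⁴×(2781.19)⁴ = 154 W.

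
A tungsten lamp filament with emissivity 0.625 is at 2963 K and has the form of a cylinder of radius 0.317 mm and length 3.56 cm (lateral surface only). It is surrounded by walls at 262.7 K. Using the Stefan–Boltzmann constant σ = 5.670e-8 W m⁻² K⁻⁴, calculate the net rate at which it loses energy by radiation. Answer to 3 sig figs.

Net loss ≈ 194 W

Lateral area A = 2πrL = 2π×3.17×10⁻⁴×0.0356 = 7.09070×10⁻⁵ m².
Net radiated power P_net = εσA(T⁴ − T₀⁴) = 0.625×5.670×10⁻⁸×7.09070×10⁻⁵×(2963⁴ − 262.7⁴).
T⁴ − T₀⁴ = 7.70773×10¹³ − 4.76256×10⁹ = 7.70725×10¹³ K⁴, so P_net = 194 W.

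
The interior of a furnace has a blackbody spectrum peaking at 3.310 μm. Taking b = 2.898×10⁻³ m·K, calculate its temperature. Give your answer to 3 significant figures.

Wien's law gives T = b/λ_max = (2.898×10⁻³ m·K)/(3.310×10⁻⁶ m) = 876 K.

T ≈ 876 K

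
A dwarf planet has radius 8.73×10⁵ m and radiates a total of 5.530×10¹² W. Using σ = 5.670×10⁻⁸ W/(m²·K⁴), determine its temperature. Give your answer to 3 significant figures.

Surface area A = 4πR² = 4π(8.73×10⁵ m)² = 9.57720×10¹² m².
P = σAT⁴ ⇒ T = (P/(σA))^(1/4) = (5.530×10¹²/(5.670×10⁻⁸×9.57720×10¹²))^(1/4) = 56.5 K.

T ≈ 56.5 K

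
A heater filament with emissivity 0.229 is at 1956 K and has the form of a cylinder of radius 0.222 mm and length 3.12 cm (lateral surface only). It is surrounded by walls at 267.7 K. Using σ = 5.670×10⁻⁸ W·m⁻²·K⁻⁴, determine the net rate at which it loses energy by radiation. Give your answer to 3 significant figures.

Lateral area A = 2πrL = 2π×2.22×10⁻⁴×0.0312 = 4.35199×10⁻⁵ m².
Net radiated power P_net = εσA(T⁴ − T₀⁴) = 0.229×5.670×10⁻⁸×4.35199×10⁻⁵×(1956⁴ − 267.7⁴).
T⁴ − T₀⁴ = 1.46378×10¹³ − 5.13563×10⁹ = 1.46327×10¹³ K⁴, so P_net = 8.27 W.

Net loss ≈ 8.27 W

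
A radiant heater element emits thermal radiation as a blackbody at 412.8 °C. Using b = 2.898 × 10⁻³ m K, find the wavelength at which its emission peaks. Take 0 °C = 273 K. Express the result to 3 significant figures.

T = 412.8 °C + 273 = 685.8 K.
Wien's displacement law: λ_max = b/T = (2.898×10⁻³ m·K)/(685.8 K) = 4.226×10⁻⁶ m.
That is 4.23 μm, in the infrared range.

λ_max ≈ 4.23 μm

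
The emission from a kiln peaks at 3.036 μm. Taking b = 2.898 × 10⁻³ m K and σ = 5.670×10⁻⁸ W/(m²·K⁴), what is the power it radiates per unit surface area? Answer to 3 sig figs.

I ≈ 4.71×10⁴ W/m²

Wien's law: T = b/λ_max = 2.898×10⁻³/3.036×10⁻⁶ = 954.545 K.
Then I = σT⁴ = 5.670×10⁻⁸×(954.545)⁴ = 4.71×10⁴ W/m².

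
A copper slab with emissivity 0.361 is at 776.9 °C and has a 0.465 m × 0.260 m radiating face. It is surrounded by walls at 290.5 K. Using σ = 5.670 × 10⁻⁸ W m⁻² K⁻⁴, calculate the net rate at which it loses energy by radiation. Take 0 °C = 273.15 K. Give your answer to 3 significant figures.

Net loss ≈ 2.99×10³ W

T = 776.9 °C + 273.15 = 1050.05 K.
Area A = 0.465 × 0.260 = 0.1209 m².
Net radiated power P_net = εσA(T⁴ − T₀⁴) = 0.361×5.670×10⁻⁸×0.1209×(1050.05⁴ − 290.5⁴).
T⁴ − T₀⁴ = 1.21574×10¹² − 7.12171×10⁹ = 1.20862×10¹² K⁴, so P_net = 2.99×10³ W.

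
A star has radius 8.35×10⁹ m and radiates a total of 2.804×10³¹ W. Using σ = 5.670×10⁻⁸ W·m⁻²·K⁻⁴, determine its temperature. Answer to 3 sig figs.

T ≈ 2.74×10⁴ K

Surface area A = 4πR² = 4π(8.35×10⁹ m)² = 8.76159×10²⁰ m².
P = σAT⁴ ⇒ T = (P/(σA))^(1/4) = (2.804×10³¹/(5.670×10⁻⁸×8.76159×10²⁰))^(1/4) = 2.74×10⁴ K.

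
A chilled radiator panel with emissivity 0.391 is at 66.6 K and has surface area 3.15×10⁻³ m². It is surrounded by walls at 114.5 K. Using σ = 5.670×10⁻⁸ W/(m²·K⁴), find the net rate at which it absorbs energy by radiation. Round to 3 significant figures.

Area A = 3.15×10⁻³ m².
Net radiated power P_net = εσA(T⁴ − T₀⁴) = 0.391×5.670×10⁻⁸×3.15×10⁻³×(66.6⁴ − 114.5⁴).
T⁴ − T₀⁴ = 1.96742×10⁷ − 1.71879×10⁸ = -1.52205×10⁸ K⁴, so P_net = -0.0106 W — negative, meaning a net gain of 0.0106 W.

Net gain ≈ 0.0106 W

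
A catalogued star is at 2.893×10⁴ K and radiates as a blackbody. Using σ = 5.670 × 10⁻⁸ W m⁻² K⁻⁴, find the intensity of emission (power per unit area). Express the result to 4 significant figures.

Stefan–Boltzmann: I = σT⁴ = 5.670×10⁻⁸ × (2.893×10⁴)⁴ = 3.972×10¹⁰ W/m².

I ≈ 3.972×10¹⁰ W/m²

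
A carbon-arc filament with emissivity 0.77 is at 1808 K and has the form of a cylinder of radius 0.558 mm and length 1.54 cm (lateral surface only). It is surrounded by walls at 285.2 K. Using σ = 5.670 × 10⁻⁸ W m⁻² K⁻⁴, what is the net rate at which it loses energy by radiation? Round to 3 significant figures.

Net loss ≈ 25.2 W

Lateral area A = 2πrL = 2π×5.58×10⁻⁴×0.0154 = 5.39927×10⁻⁵ m².
Net radiated power P_net = εσA(T⁴ − T₀⁴) = 0.77×5.670×10⁻⁸×5.39927×10⁻⁵×(1808⁴ − 285.2⁴).
T⁴ − T₀⁴ = 1.06855×10¹³ − 6.61604×10⁹ = 1.06789×10¹³ K⁴, so P_net = 25.2 W.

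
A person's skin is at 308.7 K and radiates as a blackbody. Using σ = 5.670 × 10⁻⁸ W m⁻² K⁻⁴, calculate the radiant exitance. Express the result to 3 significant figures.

I ≈ 515 W/m²

Stefan–Boltzmann: I = σT⁴ = 5.670×10⁻⁸ × (308.7)⁴ = 515 W/m².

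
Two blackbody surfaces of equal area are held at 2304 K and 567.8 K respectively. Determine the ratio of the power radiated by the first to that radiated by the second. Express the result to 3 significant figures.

P₁/P₂ ≈ 271

With equal areas, P₁/P₂ = (T₁/T₂)⁴ = (2304/567.8)⁴ = 271.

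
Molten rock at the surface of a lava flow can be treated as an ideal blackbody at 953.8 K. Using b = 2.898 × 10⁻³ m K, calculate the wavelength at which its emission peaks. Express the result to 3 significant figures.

Wien's displacement law: λ_max = b/T = (2.898×10⁻³ m·K)/(953.8 K) = 3.038×10⁻⁶ m.
That is 3.04 μm, in the infrared range.

λ_max ≈ 3.04 μm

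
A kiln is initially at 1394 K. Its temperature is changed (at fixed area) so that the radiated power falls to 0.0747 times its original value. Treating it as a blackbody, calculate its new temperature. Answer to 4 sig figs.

P ∝ T⁴, so T₂/T₁ = (P₂/P₁)^(1/4) = (0.0747)^(1/4) = 0.522793.
T₂ = 1394 × 0.522793 = 728.8 K.

T₂ ≈ 728.8 K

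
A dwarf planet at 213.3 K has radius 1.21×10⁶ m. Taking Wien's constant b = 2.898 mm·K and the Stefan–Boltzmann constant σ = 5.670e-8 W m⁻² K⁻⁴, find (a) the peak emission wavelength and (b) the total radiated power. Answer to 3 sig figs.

(a) λ_max = b/T = 2.898×10⁻³/213.3 = 1.359×10⁻⁵ m = 13.6 μm.
Surface area A = 4πR² = 4π(1.21×10⁶ m)² = 1.83984×10¹³ m².
(b) P = σAT⁴ = 5.670×10⁻⁸×1.83984×10¹³×(213.3)⁴ = 2.16×10¹⁵ W.

λ_max ≈ 13.6 μm; P ≈ 2.16×10¹⁵ W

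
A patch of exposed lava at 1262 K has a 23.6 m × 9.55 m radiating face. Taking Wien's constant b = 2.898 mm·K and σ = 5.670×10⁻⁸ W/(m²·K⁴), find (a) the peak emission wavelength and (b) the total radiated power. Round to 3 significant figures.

(a) λ_max = b/T = 2.898×10⁻³/1262 = 2.296×10⁻⁶ m = 2.30 μm.
Area A = 23.6 × 9.55 = 225.38 m².
(b) P = σAT⁴ = 5.670×10⁻⁸×225.38×(1262)⁴ = 3.24×10⁷ W.

λ_max ≈ 2.30 μm; P ≈ 3.24×10⁷ W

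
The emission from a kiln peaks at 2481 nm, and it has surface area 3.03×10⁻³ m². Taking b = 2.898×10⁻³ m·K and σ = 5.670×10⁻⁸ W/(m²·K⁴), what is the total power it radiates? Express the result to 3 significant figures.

P ≈ 320 W

Wien's law: T = b/λ_max = 2.898×10⁻³/2.481×10⁻⁶ = 1168.08 K.
Area A = 3.03×10⁻³ m².
Then P = σAT⁴ = 5.670×10⁻⁸×3.03×10⁻³×(1168.08)⁴ = 320 W.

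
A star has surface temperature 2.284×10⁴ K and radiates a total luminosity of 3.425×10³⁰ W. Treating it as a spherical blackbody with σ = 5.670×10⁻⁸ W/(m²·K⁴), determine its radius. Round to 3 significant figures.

R ≈ 4.20×10⁹ m

L = 4πR²σT⁴ ⇒ R = √(L/(4πσT⁴)).
σT⁴ = 1.54301×10¹⁰ W/m², so R = √(3.425×10³⁰/(4π×1.54301×10¹⁰)) = 4.20×10⁹ m.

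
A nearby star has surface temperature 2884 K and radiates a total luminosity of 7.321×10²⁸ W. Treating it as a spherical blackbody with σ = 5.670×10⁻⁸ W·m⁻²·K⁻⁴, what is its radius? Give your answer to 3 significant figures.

L = 4πR²σT⁴ ⇒ R = √(L/(4πσT⁴)).
σT⁴ = 3.92251×10⁶ W/m², so R = √(7.321×10²⁸/(4π×3.92251×10⁶)) = 3.85×10¹⁰ m.

R ≈ 3.85×10¹⁰ m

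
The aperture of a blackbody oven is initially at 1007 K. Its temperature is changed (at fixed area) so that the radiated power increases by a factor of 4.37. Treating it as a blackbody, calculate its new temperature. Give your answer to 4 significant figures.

P ∝ T⁴, so T₂/T₁ = (P₂/P₁)^(1/4) = (4.37)^(1/4) = 1.44584.
T₂ = 1007 × 1.44584 = 1456 K.

T₂ ≈ 1456 K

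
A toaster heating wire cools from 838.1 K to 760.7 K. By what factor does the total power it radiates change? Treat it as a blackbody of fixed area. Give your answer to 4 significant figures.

P₂/P₁ ≈ 0.6787

P ∝ T⁴, so P₂/P₁ = (T₂/T₁)⁴ = (760.7/838.1)⁴ = (0.907648)⁴ = 0.6787.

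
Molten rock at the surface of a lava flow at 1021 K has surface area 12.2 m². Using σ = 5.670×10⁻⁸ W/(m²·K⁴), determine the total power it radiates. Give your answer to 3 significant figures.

P ≈ 7.52×10⁵ W

Area A = 12.2 m².
P = σAT⁴ = 5.670×10⁻⁸ × 12.2 × (1021)⁴ = 7.52×10⁵ W.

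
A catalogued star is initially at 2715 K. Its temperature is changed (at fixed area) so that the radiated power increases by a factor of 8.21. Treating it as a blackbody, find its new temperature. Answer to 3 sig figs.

T₂ ≈ 4.60×10³ K

P ∝ T⁴, so T₂/T₁ = (P₂/P₁)^(1/4) = (8.21)^(1/4) = 1.69272.
T₂ = 2715 × 1.69272 = 4.60×10³ K.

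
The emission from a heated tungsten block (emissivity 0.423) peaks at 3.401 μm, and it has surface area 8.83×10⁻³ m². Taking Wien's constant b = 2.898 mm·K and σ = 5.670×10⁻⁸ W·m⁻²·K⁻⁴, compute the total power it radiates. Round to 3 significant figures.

P ≈ 112 W

Wien's law: T = b/λ_max = 2.898×10⁻³/3.401×10⁻⁶ = 852.102 K.
Area A = 8.83×10⁻³ m².
Then P = εσAT⁴ = 0.423×5.670×10⁻⁸×8.83×10⁻³×(852.102)⁴ = 112 W.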